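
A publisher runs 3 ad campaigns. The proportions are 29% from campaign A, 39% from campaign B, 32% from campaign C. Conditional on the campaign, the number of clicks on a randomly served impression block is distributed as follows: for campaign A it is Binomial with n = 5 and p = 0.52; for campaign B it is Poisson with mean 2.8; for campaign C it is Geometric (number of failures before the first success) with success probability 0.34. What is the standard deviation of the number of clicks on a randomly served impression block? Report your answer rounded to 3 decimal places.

Per component, A: μ=2.6, E[X²]=8.008; B: μ=2.8, E[X²]=10.64; C: μ=1.94118, E[X²]=9.47751.
E[X] = 0.29·2.6 + 0.39·2.8 + 0.32·1.94118 = 2.46718.
E[X²] = 0.29·8.008 + 0.39·10.64 + 0.32·9.47751 = 9.50472.
Var(X) = E[X²] − (E[X])² = 9.50472 − 6.08696 = 3.41776.
SD(X) = √3.41776 = 1.84872.

1.849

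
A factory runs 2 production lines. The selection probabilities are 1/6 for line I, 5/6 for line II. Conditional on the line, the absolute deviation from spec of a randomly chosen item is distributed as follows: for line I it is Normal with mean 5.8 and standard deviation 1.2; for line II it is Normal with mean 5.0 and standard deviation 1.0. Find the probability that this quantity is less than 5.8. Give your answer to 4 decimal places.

0.7401

Conditional on each line, P(X < 5.8): I: 0.5; II: 0.788145.
By total probability, P(X < 5.8) = 0.166667·0.5 + 0.833333·0.788145 = 0.740121.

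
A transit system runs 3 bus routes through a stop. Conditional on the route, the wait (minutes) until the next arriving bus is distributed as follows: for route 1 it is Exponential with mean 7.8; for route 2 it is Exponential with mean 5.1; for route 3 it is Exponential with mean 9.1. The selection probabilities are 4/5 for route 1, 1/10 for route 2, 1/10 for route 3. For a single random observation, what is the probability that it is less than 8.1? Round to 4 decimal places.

Conditional on each route, P(X < 8.1): 1: 0.646001; 2: 0.795714; 3: 0.589389.
By total probability, P(X < 8.1) = 0.8·0.646001 + 0.1·0.795714 + 0.1·0.589389 = 0.655311.

0.6553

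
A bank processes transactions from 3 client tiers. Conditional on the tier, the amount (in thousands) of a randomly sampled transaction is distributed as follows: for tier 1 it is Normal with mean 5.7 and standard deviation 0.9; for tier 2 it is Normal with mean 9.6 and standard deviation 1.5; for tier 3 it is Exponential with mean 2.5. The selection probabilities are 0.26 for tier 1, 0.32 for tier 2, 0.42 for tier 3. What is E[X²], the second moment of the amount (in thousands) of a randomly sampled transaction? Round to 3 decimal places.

For each component E[X²] = Var + (mean)², giving 1: 33.3; 2: 94.41; 3: 12.5.
Overall E[X²] = 0.26·33.3 + 0.32·94.41 + 0.42·12.5 = 44.1192.

44.119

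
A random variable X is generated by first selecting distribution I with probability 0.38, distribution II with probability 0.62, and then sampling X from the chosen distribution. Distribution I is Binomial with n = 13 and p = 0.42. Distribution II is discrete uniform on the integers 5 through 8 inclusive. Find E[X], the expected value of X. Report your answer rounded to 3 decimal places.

6.105

Component means — I: 5.46; II: 6.5.
E[X] = 0.38·5.46 + 0.62·6.5 = 6.1048.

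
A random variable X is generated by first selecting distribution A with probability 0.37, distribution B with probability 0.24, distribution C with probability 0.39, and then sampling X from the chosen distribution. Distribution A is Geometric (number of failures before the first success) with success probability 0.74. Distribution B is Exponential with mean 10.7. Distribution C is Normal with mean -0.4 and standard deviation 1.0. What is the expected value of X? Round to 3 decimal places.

2.542

Component means — A: 0.351351; B: 10.7; C: -0.4.
E[X] = 0.37·0.351351 + 0.24·10.7 + 0.39·-0.4 = 2.542.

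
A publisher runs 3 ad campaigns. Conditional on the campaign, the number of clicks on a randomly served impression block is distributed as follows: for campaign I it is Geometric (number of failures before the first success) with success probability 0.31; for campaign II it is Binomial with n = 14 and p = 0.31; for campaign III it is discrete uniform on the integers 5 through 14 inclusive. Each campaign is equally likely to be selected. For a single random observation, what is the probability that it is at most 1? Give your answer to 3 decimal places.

Conditional on each campaign, P(X ≤ 1): I: 0.5239; II: 0.0404209; III: 0.
By total probability, P(X ≤ 1) = 0.333333·0.5239 + 0.333333·0.0404209 + 0.333333·0 = 0.188107.

0.188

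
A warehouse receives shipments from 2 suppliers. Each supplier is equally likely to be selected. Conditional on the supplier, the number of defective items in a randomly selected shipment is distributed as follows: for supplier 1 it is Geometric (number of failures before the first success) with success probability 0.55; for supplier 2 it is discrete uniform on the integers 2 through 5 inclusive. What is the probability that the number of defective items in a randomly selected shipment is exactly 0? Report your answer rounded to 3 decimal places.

Conditional on each supplier, P(X = 0): 1: 0.55; 2: 0.
By total probability, P(X = 0) = 0.5·0.55 + 0.5·0 = 0.275.

0.275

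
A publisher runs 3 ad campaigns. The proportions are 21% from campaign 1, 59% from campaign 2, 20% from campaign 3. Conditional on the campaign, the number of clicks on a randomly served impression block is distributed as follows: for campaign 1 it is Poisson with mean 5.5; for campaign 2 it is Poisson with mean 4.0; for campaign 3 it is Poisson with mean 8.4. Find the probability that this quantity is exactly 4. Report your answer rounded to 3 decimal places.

0.157

Conditional on each campaign, P(X = 4): 1: 0.155819; 2: 0.195367; 3: 0.0466479.
By total probability, P(X = 4) = 0.21·0.155819 + 0.59·0.195367 + 0.2·0.0466479 = 0.157318.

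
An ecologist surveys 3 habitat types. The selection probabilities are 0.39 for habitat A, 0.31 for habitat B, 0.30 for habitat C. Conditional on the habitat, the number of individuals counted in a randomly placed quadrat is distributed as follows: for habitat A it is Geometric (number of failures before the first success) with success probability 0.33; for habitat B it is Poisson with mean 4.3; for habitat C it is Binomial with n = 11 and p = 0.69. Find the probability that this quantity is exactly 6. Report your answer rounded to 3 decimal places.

Conditional on each habitat, P(X = 6): A: 0.0298513; B: 0.119127; C: 0.14274.
By total probability, P(X = 6) = 0.39·0.0298513 + 0.31·0.119127 + 0.3·0.14274 = 0.0913934.

0.091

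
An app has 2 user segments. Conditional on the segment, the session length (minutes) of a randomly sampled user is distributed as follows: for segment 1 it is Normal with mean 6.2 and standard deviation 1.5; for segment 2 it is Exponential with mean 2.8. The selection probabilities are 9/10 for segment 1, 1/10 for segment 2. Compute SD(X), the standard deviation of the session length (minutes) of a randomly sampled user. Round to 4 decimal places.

1.9620

Per component, 1: μ=6.2, E[X²]=40.69; 2: μ=2.8, E[X²]=15.68.
E[X] = 0.9·6.2 + 0.1·2.8 = 5.86.
E[X²] = 0.9·40.69 + 0.1·15.68 = 38.189.
Var(X) = E[X²] − (E[X])² = 38.189 − 34.3396 = 3.8494.
SD(X) = √3.8494 = 1.96199.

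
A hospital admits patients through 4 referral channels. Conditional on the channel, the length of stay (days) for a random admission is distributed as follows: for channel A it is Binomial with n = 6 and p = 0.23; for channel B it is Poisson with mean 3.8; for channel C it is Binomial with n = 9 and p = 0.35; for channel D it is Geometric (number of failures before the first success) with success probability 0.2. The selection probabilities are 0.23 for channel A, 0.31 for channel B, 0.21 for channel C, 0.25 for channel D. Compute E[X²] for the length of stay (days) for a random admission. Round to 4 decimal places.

17.8505

For each component E[X²] = Var + (mean)², giving A: 2.967; B: 18.24; C: 11.97; D: 36.
Overall E[X²] = 0.23·2.967 + 0.31·18.24 + 0.21·11.97 + 0.25·36 = 17.8505.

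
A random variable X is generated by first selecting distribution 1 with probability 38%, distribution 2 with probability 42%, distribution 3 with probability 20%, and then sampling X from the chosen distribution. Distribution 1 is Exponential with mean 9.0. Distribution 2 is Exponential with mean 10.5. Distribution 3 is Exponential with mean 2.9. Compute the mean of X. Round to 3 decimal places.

Component means — 1: 9; 2: 10.5; 3: 2.9.
E[X] = 0.38·9 + 0.42·10.5 + 0.2·2.9 = 8.41.

8.410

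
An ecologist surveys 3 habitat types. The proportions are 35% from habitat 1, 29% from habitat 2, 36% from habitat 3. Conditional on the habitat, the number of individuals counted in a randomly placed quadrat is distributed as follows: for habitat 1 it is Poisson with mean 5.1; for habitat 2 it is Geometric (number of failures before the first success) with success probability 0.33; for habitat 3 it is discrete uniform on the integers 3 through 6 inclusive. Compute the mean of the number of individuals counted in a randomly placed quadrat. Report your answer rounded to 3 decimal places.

Component means — 1: 5.1; 2: 2.0303; 3: 4.5.
E[X] = 0.35·5.1 + 0.29·2.0303 + 0.36·4.5 = 3.99379.

3.994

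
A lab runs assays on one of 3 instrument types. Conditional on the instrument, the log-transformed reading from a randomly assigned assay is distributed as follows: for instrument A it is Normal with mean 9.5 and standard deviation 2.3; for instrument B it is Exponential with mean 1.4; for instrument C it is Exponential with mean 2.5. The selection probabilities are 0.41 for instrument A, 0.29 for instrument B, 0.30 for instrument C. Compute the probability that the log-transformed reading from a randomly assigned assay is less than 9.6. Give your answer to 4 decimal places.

Conditional on each instrument, P(X < 9.6): A: 0.51734; B: 0.998948; C: 0.978506.
By total probability, P(X < 9.6) = 0.41·0.51734 + 0.29·0.998948 + 0.3·0.978506 = 0.795356.

0.7954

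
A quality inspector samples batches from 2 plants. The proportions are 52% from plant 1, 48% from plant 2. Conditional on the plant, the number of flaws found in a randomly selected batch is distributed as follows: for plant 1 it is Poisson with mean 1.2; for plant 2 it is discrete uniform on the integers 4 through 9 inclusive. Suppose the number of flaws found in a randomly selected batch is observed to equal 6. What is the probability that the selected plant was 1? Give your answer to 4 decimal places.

Likelihoods P(X=6 | ·): 1: 0.00124911; 2: 0.166667.
Posterior ∝ prior × likelihood. Numerator for 1: 0.52·0.00124911 = 0.000649539.
Normalizing constant: 0.52·0.00124911 + 0.48·0.166667 = 0.0806495.
P(1 | observation) = 0.000649539 / 0.0806495 = 0.00805384.

0.0081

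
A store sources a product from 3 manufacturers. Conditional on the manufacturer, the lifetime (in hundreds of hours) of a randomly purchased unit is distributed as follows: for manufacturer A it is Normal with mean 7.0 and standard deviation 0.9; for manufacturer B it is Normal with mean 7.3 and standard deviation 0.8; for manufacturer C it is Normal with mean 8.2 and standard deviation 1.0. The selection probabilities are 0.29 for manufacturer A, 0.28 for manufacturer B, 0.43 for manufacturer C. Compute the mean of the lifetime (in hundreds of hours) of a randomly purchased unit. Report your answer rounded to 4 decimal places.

Component means — A: 7; B: 7.3; C: 8.2.
E[X] = 0.29·7 + 0.28·7.3 + 0.43·8.2 = 7.6.

7.6000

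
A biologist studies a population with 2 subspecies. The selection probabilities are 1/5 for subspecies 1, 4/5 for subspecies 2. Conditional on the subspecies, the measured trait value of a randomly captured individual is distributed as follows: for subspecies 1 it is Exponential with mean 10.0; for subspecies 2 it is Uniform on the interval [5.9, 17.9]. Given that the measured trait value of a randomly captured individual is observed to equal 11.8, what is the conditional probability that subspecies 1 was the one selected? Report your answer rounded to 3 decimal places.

Likelihoods f(11.8 | ·): 1: 0.0307279; 2: 0.0833333.
Posterior ∝ prior × likelihood. Numerator for 1: 0.2·0.0307279 = 0.00614557.
Normalizing constant: 0.2·0.0307279 + 0.8·0.0833333 = 0.0728122.
P(1 | observation) = 0.00614557 / 0.0728122 = 0.084403.

0.084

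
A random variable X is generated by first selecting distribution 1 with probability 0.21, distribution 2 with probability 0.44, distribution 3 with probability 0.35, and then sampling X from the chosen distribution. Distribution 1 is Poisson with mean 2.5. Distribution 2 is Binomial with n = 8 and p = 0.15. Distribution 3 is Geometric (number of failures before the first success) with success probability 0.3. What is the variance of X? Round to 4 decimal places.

Per component, 1: μ=2.5, E[X²]=8.75; 2: μ=1.2, E[X²]=2.46; 3: μ=2.33333, E[X²]=13.2222.
E[X] = 0.21·2.5 + 0.44·1.2 + 0.35·2.33333 = 1.86967.
E[X²] = 0.21·8.75 + 0.44·2.46 + 0.35·13.2222 = 7.54768.
Var(X) = E[X²] − (E[X])² = 7.54768 − 3.49565 = 4.05202.

4.0520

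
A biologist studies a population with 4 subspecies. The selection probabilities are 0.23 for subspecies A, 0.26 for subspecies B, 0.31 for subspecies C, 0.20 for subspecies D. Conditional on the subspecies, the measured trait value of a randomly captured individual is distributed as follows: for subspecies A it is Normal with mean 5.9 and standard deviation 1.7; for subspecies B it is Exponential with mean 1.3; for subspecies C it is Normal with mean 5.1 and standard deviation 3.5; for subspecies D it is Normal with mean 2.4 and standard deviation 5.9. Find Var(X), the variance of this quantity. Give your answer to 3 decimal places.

15.417

Per component, A: μ=5.9, E[X²]=37.7; B: μ=1.3, E[X²]=3.38; C: μ=5.1, E[X²]=38.26; D: μ=2.4, E[X²]=40.57.
E[X] = 0.23·5.9 + 0.26·1.3 + 0.31·5.1 + 0.2·2.4 = 3.756.
E[X²] = 0.23·37.7 + 0.26·3.38 + 0.31·38.26 + 0.2·40.57 = 29.5244.
Var(X) = E[X²] − (E[X])² = 29.5244 − 14.1075 = 15.4169.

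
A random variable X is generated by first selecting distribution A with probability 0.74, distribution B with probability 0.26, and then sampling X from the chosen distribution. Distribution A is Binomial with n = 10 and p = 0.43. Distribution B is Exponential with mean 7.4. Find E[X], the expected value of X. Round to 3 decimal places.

Component means — A: 4.3; B: 7.4.
E[X] = 0.74·4.3 + 0.26·7.4 = 5.106.

5.106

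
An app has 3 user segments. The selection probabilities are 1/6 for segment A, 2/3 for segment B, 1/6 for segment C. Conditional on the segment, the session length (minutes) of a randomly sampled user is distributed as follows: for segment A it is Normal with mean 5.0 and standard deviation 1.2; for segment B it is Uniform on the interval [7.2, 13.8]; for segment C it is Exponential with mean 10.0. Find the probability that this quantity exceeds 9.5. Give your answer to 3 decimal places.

0.499

Conditional on each segment, P(X > 9.5): A: 8.84173e-05; B: 0.651515; C: 0.386741.
By total probability, P(X > 9.5) = 0.166667·8.84173e-05 + 0.666667·0.651515 + 0.166667·0.386741 = 0.498815.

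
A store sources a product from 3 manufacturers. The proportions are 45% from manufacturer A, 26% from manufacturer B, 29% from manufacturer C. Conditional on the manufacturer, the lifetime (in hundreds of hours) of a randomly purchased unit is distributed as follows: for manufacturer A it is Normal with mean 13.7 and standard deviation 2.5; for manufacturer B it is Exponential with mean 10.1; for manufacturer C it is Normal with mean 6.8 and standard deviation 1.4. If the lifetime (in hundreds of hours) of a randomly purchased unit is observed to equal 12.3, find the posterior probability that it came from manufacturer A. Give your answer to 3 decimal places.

0.889

Likelihoods f(12.3 | ·): A: 0.136418; B: 0.0292944; C: 0.000126883.
Posterior ∝ prior × likelihood. Numerator for A: 0.45·0.136418 = 0.0613882.
Normalizing constant: 0.45·0.136418 + 0.26·0.0292944 + 0.29·0.000126883 = 0.0690416.
P(A | observation) = 0.0613882 / 0.0690416 = 0.889149.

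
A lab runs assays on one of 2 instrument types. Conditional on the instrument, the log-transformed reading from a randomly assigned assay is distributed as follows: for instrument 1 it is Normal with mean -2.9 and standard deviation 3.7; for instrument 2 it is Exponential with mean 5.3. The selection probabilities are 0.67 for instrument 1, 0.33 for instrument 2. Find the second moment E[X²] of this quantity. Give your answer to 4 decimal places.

33.3464

For each component E[X²] = Var + (mean)², giving 1: 22.1; 2: 56.18.
Overall E[X²] = 0.67·22.1 + 0.33·56.18 = 33.3464.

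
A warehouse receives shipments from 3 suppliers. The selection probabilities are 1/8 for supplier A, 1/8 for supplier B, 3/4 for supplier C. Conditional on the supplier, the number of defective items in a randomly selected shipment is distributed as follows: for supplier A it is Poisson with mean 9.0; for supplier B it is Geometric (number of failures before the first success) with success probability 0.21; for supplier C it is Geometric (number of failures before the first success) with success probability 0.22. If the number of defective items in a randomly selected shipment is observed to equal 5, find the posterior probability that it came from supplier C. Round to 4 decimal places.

0.7525

Likelihoods P(X=5 | ·): A: 0.0607269; B: 0.0646182; C: 0.0635178.
Posterior ∝ prior × likelihood. Numerator for C: 0.75·0.0635178 = 0.0476384.
Normalizing constant: 0.125·0.0607269 + 0.125·0.0646182 + 0.75·0.0635178 = 0.0633065.
P(C | observation) = 0.0476384 / 0.0633065 = 0.752504.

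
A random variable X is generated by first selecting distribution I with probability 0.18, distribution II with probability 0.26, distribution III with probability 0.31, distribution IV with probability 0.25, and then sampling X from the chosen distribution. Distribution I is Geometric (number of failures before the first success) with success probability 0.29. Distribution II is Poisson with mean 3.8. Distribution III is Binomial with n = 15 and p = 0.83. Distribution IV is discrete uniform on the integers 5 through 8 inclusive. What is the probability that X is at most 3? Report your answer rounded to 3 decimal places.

Conditional on each component, P(X ≤ 3): I: 0.745883; II: 0.473485; III: 1.58954e-07; IV: 0.
By total probability, P(X ≤ 3) = 0.18·0.745883 + 0.26·0.473485 + 0.31·1.58954e-07 + 0.25·0 = 0.257365.

0.257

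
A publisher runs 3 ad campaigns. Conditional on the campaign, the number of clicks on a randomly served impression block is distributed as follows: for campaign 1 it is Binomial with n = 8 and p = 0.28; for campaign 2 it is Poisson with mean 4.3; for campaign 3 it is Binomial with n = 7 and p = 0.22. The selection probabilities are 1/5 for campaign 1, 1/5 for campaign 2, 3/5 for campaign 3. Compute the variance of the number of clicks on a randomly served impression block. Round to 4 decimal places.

3.0459

Per component, 1: μ=2.24, E[X²]=6.6304; 2: μ=4.3, E[X²]=22.79; 3: μ=1.54, E[X²]=3.5728.
E[X] = 0.2·2.24 + 0.2·4.3 + 0.6·1.54 = 2.232.
E[X²] = 0.2·6.6304 + 0.2·22.79 + 0.6·3.5728 = 8.02776.
Var(X) = E[X²] − (E[X])² = 8.02776 − 4.98182 = 3.04594.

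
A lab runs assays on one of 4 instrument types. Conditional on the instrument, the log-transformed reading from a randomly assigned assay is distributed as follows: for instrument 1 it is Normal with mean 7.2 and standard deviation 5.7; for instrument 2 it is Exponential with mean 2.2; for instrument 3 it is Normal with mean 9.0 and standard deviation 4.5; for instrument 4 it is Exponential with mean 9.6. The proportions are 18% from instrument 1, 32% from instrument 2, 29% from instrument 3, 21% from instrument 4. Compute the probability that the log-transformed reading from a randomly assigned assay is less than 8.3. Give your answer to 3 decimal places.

Conditional on each instrument, P(X < 8.3): 1: 0.576514; 2: 0.977011; 3: 0.438192; 4: 0.578773.
By total probability, P(X < 8.3) = 0.18·0.576514 + 0.32·0.977011 + 0.29·0.438192 + 0.21·0.578773 = 0.665034.

0.665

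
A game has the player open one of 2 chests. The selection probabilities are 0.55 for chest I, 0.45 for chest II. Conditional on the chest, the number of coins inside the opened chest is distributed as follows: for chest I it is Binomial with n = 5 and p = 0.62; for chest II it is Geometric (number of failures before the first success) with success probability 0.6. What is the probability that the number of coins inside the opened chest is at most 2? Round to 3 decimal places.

0.577

Conditional on each chest, P(X ≤ 2): I: 0.283491; II: 0.936.
By total probability, P(X ≤ 2) = 0.55·0.283491 + 0.45·0.936 = 0.57712.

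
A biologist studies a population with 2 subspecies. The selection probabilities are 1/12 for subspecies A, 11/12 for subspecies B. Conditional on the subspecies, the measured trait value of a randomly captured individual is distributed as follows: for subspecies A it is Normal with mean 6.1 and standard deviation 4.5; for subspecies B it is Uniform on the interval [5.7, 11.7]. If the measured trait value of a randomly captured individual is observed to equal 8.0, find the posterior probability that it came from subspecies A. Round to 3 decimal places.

Likelihoods f(8.0 | ·): A: 0.0810936; B: 0.166667.
Posterior ∝ prior × likelihood. Numerator for A: 0.0833333·0.0810936 = 0.0067578.
Normalizing constant: 0.0833333·0.0810936 + 0.916667·0.166667 = 0.159536.
P(A | observation) = 0.0067578 / 0.159536 = 0.0423592.

0.042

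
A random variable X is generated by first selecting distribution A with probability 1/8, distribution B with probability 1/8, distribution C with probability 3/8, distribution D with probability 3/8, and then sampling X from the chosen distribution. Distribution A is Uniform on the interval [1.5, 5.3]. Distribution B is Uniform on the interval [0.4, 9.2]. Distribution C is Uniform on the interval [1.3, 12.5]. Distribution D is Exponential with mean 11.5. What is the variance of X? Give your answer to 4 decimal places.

Per component, A: μ=3.4, E[X²]=12.7633; B: μ=4.8, E[X²]=29.4933; C: μ=6.9, E[X²]=58.0633; D: μ=11.5, E[X²]=264.5.
E[X] = 0.125·3.4 + 0.125·4.8 + 0.375·6.9 + 0.375·11.5 = 7.925.
E[X²] = 0.125·12.7633 + 0.125·29.4933 + 0.375·58.0633 + 0.375·264.5 = 126.243.
Var(X) = E[X²] − (E[X])² = 126.243 − 62.8056 = 63.4377.

63.4377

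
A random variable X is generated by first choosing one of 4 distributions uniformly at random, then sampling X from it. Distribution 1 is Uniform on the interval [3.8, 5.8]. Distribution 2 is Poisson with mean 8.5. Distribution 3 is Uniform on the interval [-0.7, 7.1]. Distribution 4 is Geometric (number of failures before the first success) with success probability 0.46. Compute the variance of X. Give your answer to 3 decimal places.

Per component, 1: μ=4.8, E[X²]=23.3733; 2: μ=8.5, E[X²]=80.75; 3: μ=3.2, E[X²]=15.31; 4: μ=1.17391, E[X²]=3.93006.
E[X] = 0.25·4.8 + 0.25·8.5 + 0.25·3.2 + 0.25·1.17391 = 4.41848.
E[X²] = 0.25·23.3733 + 0.25·80.75 + 0.25·15.31 + 0.25·3.93006 = 30.8408.
Var(X) = E[X²] − (E[X])² = 30.8408 − 19.523 = 11.3179.

11.318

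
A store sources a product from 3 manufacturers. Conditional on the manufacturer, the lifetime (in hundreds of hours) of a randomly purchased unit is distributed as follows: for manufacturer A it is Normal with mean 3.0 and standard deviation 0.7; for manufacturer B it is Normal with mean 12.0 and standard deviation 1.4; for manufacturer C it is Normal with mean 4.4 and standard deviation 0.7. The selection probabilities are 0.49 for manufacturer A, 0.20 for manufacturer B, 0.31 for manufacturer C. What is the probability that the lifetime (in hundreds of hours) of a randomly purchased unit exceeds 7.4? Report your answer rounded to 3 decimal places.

Conditional on each manufacturer, P(X > 7.4): A: 1.63175e-10; B: 0.999491; C: 9.10765e-06.
By total probability, P(X > 7.4) = 0.49·1.63175e-10 + 0.2·0.999491 + 0.31·9.10765e-06 = 0.199901.

0.200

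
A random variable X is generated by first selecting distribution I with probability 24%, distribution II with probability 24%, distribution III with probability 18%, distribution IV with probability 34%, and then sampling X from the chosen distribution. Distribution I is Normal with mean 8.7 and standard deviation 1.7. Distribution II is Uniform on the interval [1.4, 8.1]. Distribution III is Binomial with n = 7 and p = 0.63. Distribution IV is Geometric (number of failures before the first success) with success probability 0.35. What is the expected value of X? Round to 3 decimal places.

4.653

Component means — I: 8.7; II: 4.75; III: 4.41; IV: 1.85714.
E[X] = 0.24·8.7 + 0.24·4.75 + 0.18·4.41 + 0.34·1.85714 = 4.65323.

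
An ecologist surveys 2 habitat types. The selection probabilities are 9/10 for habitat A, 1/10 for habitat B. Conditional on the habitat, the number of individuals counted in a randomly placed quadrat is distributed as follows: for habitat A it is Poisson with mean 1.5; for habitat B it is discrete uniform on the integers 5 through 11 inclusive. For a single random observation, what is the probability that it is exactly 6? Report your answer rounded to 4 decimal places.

Conditional on each habitat, P(X = 6): A: 0.00352999; B: 0.142857.
By total probability, P(X = 6) = 0.9·0.00352999 + 0.1·0.142857 = 0.0174627.

0.0175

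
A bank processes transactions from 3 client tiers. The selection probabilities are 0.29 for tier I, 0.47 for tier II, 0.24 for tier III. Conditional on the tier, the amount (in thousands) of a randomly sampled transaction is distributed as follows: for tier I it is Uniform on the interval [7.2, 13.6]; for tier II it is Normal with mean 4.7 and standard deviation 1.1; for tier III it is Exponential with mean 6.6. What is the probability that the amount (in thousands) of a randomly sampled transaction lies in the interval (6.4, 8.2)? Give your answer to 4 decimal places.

0.0954

Conditional on each tier, P(6.4 < X < 8.2): I: 0.15625; II: 0.0603864; III: 0.0905144.
By total probability, P(6.4 < X < 8.2) = 0.29·0.15625 + 0.47·0.0603864 + 0.24·0.0905144 = 0.0954176.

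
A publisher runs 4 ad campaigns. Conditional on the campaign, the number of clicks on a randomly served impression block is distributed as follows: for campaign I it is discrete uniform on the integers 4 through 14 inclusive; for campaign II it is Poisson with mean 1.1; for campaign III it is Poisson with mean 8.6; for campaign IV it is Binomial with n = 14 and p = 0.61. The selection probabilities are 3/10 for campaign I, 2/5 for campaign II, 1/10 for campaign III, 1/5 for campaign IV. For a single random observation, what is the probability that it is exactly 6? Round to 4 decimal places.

0.0545

Conditional on each campaign, P(X = 6): I: 0.0909091; II: 0.00081903; III: 0.103449; IV: 0.082804.
By total probability, P(X = 6) = 0.3·0.0909091 + 0.4·0.00081903 + 0.1·0.103449 + 0.2·0.082804 = 0.054506.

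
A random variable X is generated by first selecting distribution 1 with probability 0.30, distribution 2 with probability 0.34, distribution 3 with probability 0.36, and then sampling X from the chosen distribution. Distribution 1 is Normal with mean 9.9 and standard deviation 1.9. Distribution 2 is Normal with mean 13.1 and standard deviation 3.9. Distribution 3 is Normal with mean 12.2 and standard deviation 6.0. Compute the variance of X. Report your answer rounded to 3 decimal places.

Per component, 1: μ=9.9, E[X²]=101.62; 2: μ=13.1, E[X²]=186.82; 3: μ=12.2, E[X²]=184.84.
E[X] = 0.3·9.9 + 0.34·13.1 + 0.36·12.2 = 11.816.
E[X²] = 0.3·101.62 + 0.34·186.82 + 0.36·184.84 = 160.547.
Var(X) = E[X²] − (E[X])² = 160.547 − 139.618 = 20.9293.

20.929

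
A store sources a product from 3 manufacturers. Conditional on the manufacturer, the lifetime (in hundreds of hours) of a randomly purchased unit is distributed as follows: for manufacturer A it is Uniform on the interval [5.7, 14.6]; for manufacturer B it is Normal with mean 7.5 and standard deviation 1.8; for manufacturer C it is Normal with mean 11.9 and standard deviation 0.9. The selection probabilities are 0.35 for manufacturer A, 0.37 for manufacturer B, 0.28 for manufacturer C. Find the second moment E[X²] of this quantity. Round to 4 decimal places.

100.2571

For each component E[X²] = Var + (mean)², giving A: 109.623; B: 59.49; C: 142.42.
Overall E[X²] = 0.35·109.623 + 0.37·59.49 + 0.28·142.42 = 100.257.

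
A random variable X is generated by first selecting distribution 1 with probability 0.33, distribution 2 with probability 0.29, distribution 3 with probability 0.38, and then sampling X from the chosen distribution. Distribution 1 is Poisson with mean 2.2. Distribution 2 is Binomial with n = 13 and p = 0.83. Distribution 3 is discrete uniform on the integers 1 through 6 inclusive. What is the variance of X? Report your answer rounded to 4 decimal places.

15.4962

Per component, 1: μ=2.2, E[X²]=7.04; 2: μ=10.79, E[X²]=118.258; 3: μ=3.5, E[X²]=15.1667.
E[X] = 0.33·2.2 + 0.29·10.79 + 0.38·3.5 = 5.1851.
E[X²] = 0.33·7.04 + 0.29·118.258 + 0.38·15.1667 = 42.3815.
Var(X) = E[X²] − (E[X])² = 42.3815 − 26.8853 = 15.4962.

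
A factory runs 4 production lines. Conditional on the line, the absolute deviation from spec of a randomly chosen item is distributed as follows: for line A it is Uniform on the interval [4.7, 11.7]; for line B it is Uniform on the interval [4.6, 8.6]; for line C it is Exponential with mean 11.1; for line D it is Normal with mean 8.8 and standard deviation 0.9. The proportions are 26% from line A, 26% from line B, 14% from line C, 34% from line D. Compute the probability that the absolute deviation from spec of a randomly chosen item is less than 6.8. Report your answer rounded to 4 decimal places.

Conditional on each line, P(X < 6.8): A: 0.3; B: 0.55; C: 0.458067; D: 0.0131341.
By total probability, P(X < 6.8) = 0.26·0.3 + 0.26·0.55 + 0.14·0.458067 + 0.34·0.0131341 = 0.289595.

0.2896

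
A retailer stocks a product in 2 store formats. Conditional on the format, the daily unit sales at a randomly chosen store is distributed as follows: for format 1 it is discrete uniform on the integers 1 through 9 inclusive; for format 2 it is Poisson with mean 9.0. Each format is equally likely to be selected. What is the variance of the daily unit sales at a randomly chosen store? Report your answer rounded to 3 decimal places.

Per component, 1: μ=5, E[X²]=31.6667; 2: μ=9, E[X²]=90.
E[X] = 0.5·5 + 0.5·9 = 7.
E[X²] = 0.5·31.6667 + 0.5·90 = 60.8333.
Var(X) = E[X²] − (E[X])² = 60.8333 − 49 = 11.8333.

11.833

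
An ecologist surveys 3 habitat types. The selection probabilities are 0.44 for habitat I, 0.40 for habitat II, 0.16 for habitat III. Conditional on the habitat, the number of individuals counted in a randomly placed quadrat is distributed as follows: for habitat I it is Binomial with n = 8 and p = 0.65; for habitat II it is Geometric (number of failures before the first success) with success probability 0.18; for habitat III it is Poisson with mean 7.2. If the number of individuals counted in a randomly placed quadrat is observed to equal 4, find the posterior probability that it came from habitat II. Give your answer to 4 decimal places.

0.2535

Likelihoods P(X=4 | ·): I: 0.18751; II: 0.0813819; III: 0.0835985.
Posterior ∝ prior × likelihood. Numerator for II: 0.4·0.0813819 = 0.0325528.
Normalizing constant: 0.44·0.18751 + 0.4·0.0813819 + 0.16·0.0835985 = 0.128433.
P(II | observation) = 0.0325528 / 0.128433 = 0.253462.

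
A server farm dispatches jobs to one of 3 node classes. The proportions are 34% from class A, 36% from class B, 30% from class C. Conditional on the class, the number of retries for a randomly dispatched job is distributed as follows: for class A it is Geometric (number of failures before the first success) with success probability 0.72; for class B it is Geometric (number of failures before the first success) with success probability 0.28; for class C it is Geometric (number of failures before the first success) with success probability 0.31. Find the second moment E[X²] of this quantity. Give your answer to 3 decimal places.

For each component E[X²] = Var + (mean)², giving A: 0.691358; B: 15.7959; C: 12.1342.
Overall E[X²] = 0.34·0.691358 + 0.36·15.7959 + 0.3·12.1342 = 9.56186.

9.562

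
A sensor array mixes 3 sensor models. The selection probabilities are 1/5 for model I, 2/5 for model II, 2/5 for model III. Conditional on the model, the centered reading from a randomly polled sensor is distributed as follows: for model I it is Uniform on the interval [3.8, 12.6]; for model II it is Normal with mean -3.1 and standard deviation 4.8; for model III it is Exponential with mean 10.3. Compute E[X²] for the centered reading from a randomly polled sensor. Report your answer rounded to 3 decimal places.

112.671

For each component E[X²] = Var + (mean)², giving I: 73.6933; II: 32.65; III: 212.18.
Overall E[X²] = 0.2·73.6933 + 0.4·32.65 + 0.4·212.18 = 112.671.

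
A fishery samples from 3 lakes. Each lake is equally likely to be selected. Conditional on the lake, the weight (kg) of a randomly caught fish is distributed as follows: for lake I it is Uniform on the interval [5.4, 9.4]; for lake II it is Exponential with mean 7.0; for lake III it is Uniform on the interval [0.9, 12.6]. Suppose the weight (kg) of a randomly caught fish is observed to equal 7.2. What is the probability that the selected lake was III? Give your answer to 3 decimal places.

0.221

Likelihoods f(7.2 | ·): I: 0.25; II: 0.0510739; III: 0.0854701.
Posterior ∝ prior × likelihood. Numerator for III: 0.333333·0.0854701 = 0.02849.
Normalizing constant: 0.333333·0.25 + 0.333333·0.0510739 + 0.333333·0.0854701 = 0.128848.
P(III | observation) = 0.02849 / 0.128848 = 0.221113.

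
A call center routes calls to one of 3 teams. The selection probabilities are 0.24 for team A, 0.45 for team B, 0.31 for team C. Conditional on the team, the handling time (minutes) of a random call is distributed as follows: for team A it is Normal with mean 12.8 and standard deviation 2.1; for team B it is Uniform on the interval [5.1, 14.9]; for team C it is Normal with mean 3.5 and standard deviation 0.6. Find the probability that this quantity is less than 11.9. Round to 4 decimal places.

0.7024

Conditional on each team, P(X < 11.9): A: 0.334118; B: 0.693878; C: 1.
By total probability, P(X < 11.9) = 0.24·0.334118 + 0.45·0.693878 + 0.31·1 = 0.702433.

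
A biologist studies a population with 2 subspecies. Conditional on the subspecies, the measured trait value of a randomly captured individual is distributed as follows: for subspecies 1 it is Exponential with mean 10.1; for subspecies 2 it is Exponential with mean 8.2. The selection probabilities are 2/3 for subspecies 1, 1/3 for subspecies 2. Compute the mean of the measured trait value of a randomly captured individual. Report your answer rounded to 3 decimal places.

9.467

Component means — 1: 10.1; 2: 8.2.
E[X] = 0.666667·10.1 + 0.333333·8.2 = 9.46667.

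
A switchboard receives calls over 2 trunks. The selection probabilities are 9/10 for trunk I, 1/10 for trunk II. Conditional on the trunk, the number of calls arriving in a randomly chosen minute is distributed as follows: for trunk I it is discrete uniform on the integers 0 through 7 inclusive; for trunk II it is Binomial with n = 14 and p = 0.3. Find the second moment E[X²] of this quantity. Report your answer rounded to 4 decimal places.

For each component E[X²] = Var + (mean)², giving I: 17.5; II: 20.58.
Overall E[X²] = 0.9·17.5 + 0.1·20.58 = 17.808.

17.8080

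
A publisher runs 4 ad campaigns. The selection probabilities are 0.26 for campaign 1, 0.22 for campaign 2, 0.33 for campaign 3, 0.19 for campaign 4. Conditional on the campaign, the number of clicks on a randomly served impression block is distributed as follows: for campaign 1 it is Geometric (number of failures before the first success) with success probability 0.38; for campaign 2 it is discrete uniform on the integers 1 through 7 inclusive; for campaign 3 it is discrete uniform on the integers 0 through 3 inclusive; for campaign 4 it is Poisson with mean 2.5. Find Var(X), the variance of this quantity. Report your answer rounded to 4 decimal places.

3.8539

Per component, 1: μ=1.63158, E[X²]=6.95568; 2: μ=4, E[X²]=20; 3: μ=1.5, E[X²]=3.5; 4: μ=2.5, E[X²]=8.75.
E[X] = 0.26·1.63158 + 0.22·4 + 0.33·1.5 + 0.19·2.5 = 2.27421.
E[X²] = 0.26·6.95568 + 0.22·20 + 0.33·3.5 + 0.19·8.75 = 9.02598.
Var(X) = E[X²] − (E[X])² = 9.02598 − 5.17203 = 3.85394.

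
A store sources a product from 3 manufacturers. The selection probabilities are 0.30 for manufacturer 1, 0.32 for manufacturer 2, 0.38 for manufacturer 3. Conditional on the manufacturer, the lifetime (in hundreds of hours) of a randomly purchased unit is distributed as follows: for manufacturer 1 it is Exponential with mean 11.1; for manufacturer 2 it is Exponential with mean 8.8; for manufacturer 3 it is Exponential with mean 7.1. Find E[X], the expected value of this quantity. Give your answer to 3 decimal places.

8.844

Component means — 1: 11.1; 2: 8.8; 3: 7.1.
E[X] = 0.3·11.1 + 0.32·8.8 + 0.38·7.1 = 8.844.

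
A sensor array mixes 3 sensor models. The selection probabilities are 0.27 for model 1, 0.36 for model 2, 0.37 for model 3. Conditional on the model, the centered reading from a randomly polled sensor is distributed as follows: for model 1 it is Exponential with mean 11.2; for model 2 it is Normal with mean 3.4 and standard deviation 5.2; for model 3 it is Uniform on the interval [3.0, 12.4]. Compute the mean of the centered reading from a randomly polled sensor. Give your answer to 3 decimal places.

7.097

Component means — 1: 11.2; 2: 3.4; 3: 7.7.
E[X] = 0.27·11.2 + 0.36·3.4 + 0.37·7.7 = 7.097.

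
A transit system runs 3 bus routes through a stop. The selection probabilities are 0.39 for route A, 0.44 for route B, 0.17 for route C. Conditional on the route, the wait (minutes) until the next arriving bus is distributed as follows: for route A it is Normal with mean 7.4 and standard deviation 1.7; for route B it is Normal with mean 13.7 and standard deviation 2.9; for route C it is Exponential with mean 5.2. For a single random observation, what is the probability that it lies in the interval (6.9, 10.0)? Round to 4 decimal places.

Conditional on each route, P(6.9 < X < 10.0): A: 0.552585; B: 0.0914842; C: 0.119136.
By total probability, P(6.9 < X < 10.0) = 0.39·0.552585 + 0.44·0.0914842 + 0.17·0.119136 = 0.276014.

0.2760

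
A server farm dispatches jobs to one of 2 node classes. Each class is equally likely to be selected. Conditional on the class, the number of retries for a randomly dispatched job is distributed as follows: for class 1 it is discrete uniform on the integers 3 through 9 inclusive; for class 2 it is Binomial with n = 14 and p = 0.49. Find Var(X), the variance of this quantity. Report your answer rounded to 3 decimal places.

3.934

Per component, 1: μ=6, E[X²]=40; 2: μ=6.86, E[X²]=50.5582.
E[X] = 0.5·6 + 0.5·6.86 = 6.43.
E[X²] = 0.5·40 + 0.5·50.5582 = 45.2791.
Var(X) = E[X²] − (E[X])² = 45.2791 − 41.3449 = 3.9342.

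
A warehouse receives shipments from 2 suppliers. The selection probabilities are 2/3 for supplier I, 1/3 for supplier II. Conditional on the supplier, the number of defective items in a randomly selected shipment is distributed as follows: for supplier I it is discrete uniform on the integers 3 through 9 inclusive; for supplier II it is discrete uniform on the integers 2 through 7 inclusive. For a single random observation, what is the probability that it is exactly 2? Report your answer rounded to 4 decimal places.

0.0556

Conditional on each supplier, P(X = 2): I: 0; II: 0.166667.
By total probability, P(X = 2) = 0.666667·0 + 0.333333·0.166667 = 0.0555556.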